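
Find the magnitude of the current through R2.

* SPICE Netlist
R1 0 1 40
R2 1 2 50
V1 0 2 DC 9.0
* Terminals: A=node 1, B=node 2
Nodal analysis, taking node 2 as the 0 V reference.
Source V1 fixes V_0 = 9 V.
KCL at each unknown node (sum of currents leaving = 0; resistances in Ω):
  Node 1: (V_1 - 9)/40 + (V_1 - 0)/50 = 0
Collecting terms: 0.045 × V_1 = 0.225  =>  V_1 = 5 V
I_R2 = (V_1 - V_2)/R2 = (5 - 0)/50 = 0.1 A
|I_R2| = 0.1 A

Final answer: |I_R2| = 0.1 A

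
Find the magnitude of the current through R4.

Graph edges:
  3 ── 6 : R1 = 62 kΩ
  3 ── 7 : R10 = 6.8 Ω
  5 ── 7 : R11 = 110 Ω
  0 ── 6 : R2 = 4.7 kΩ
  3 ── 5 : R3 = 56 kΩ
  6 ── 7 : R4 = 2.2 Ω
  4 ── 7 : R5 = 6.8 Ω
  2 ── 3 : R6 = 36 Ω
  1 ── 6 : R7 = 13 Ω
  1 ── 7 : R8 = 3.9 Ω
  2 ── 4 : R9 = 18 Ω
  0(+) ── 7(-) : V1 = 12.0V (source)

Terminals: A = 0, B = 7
Nodal analysis, taking node 7 as the 0 V reference.
Source V1 fixes V_0 = 12 V.
KCL at each unknown node (sum of currents leaving = 0; resistances in Ω):
  Node 1: (V_1 - V_6)/13 + (V_1 - 0)/3.9 = 0
  Node 2: (V_2 - V_3)/36 + (V_2 - V_4)/18 = 0
  Node 3: (V_3 - V_6)/62000 + (V_3 - V_5)/56000 + (V_3 - V_2)/36 + (V_3 - 0)/6.8 = 0
  Node 4: (V_4 - 0)/6.8 + (V_4 - V_2)/18 = 0
  Node 5: (V_5 - V_3)/56000 + (V_5 - 0)/110 = 0
  Node 6: (V_6 - V_3)/62000 + (V_6 - 12)/4700 + (V_6 - 0)/2.2 + (V_6 - V_1)/13 = 0
Collecting terms (coefficients in siemens):
  0.3333·V_1 - 0.07692·V_6 = 0
  0.08333·V_2 - 0.02778·V_3 - 0.05556·V_4 = 0
  0.1749·V_3 - 0.02778·V_2 - 0.00001786·V_5 - 0.00001613·V_6 = 0
  0.2026·V_4 - 0.05556·V_2 = 0
  0.009109·V_5 - 0.00001786·V_3 = 0
  0.5317·V_6 - 0.07692·V_1 - 0.00001613·V_3 = 0.002553
Solving these 6 simultaneous equations (Gaussian elimination) gives:
  V_1 = 0.001146 V, V_2 = 0.0000001998 V, V_3 = 0.0000004899 V, V_4 = 0.0000000548 V
  V_5 = 0.0000000009605 V, V_6 = 0.004968 V
I_R4 = (V_6 - V_7)/R4 = (0.004968 - 0)/2.2 = 0.002258 A
|I_R4| = 0.002258 A

Final answer: |I_R4| = 0.002258 A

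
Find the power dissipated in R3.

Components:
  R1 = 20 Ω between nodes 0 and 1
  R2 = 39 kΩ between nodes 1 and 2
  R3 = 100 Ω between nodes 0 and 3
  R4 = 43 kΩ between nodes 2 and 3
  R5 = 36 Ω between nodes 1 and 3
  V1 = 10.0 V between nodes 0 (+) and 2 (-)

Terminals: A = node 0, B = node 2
Nodal analysis, taking node 2 as the 0 V reference.
Source V1 fixes V_0 = 10 V.
KCL at each unknown node (sum of currents leaving = 0; resistances in Ω):
  Node 1: (V_1 - 10)/20 + (V_1 - 0)/39000 + (V_1 - V_3)/36 = 0
  Node 3: (V_3 - 10)/100 + (V_3 - 0)/43000 + (V_3 - V_1)/36 = 0
Collecting terms (coefficients in siemens):
  0.0778·V_1 - 0.02778·V_3 = 0.5
  0.0378·V_3 - 0.02778·V_1 = 0.1
Determinant D = (0.0778)(0.0378) - (-0.02778)(-0.02778) = 0.002169
V_1 = [(0.5)(0.0378) - (-0.02778)(0.1)]/D = 9.993 V
V_3 = [(0.0778)(0.1) - (0.5)(-0.02778)]/D = 9.988 V
I_R3 = (V_0 - V_3)/R3 = (10 - 9.988)/100 = 0.0001162 A
P_R3 = I_R3² × R3 = (0.0001162)² × 100 = 0.000001351 W

Final answer: 1.351e-06 W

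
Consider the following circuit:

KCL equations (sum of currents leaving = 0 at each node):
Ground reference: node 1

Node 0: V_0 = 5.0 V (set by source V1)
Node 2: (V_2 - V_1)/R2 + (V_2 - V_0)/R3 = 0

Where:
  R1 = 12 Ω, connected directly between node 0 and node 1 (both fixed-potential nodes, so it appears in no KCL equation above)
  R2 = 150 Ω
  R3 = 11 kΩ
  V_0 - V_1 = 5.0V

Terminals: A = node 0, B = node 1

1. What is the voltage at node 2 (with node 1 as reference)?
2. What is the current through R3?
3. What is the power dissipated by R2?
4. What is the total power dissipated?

Nodal analysis, taking node 1 as the 0 V reference.
Source V1 fixes V_0 = 5 V.
KCL at each unknown node (sum of currents leaving = 0; resistances in Ω):
  Node 2: (V_2 - 0)/150 + (V_2 - 5)/11000 = 0
Collecting terms: 0.006758 × V_2 = 0.0004545  =>  V_2 = 0.06726 V
Part 1:
  Read off the nodal solution: V_2 = 0.06726 V
Part 2:
  I_R3 = (V_0 - V_2)/R3 = (5 - 0.06726)/11000 = 0.0004484 A
  Magnitude: I_R3 = 0.0004484 A
Part 3:
  I_R2 = (V_1 - V_2)/R2 = (0 - 0.06726)/150 = -0.0004484 A
  P_R2 = I_R2² × R2 = (-0.0004484)² × 150 = 0.00003016 W
Part 4:
  Power in each resistor, P = (ΔV)²/R:
    P_R1 = (5 - 0)²/12 = 2.083 W
    P_R2 = (0 - 0.06726)²/150 = 0.00003016 W
    P_R3 = (5 - 0.06726)²/11000 = 0.002212 W
  P_total = P_R1 + P_R2 + P_R3 = 2.086 W

Final answers:
1. V_2 = 0.06726 V
2. I_R3 = 0.0004484 A
3. P_R2 = 3.016e-05 W
4. P_total = 2.086 W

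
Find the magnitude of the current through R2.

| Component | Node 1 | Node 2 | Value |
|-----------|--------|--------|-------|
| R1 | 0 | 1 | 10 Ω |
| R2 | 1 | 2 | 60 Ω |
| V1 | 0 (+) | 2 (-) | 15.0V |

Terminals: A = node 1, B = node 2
Nodal analysis, taking node 2 as the 0 V reference.
Source V1 fixes V_0 = 15 V.
KCL at each unknown node (sum of currents leaving = 0; resistances in Ω):
  Node 1: (V_1 - 15)/10 + (V_1 - 0)/60 = 0
Collecting terms: 0.1167 × V_1 = 1.5  =>  V_1 = 12.86 V
I_R2 = (V_1 - V_2)/R2 = (12.86 - 0)/60 = 0.2143 A
|I_R2| = 0.2143 A

Final answer: |I_R2| = 0.2143 A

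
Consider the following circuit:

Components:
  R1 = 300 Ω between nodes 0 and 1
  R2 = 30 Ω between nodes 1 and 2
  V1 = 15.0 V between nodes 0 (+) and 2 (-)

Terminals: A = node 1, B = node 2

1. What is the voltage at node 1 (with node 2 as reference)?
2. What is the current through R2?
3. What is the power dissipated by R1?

Nodal analysis, taking node 2 as the 0 V reference.
Source V1 fixes V_0 = 15 V.
KCL at each unknown node (sum of currents leaving = 0; resistances in Ω):
  Node 1: (V_1 - 15)/300 + (V_1 - 0)/30 = 0
Collecting terms: 0.03667 × V_1 = 0.05  =>  V_1 = 1.364 V
Part 1:
  Read off the nodal solution: V_1 = 1.364 V
Part 2:
  I_R2 = (V_1 - V_2)/R2 = (1.364 - 0)/30 = 0.04545 A
  Magnitude: I_R2 = 0.04545 A
Part 3:
  I_R1 = (V_0 - V_1)/R1 = (15 - 1.364)/300 = 0.04545 A
  P_R1 = I_R1² × R1 = (0.04545)² × 300 = 0.6198 W

Final answers:
1. V_1 = 1.364 V
2. I_R2 = 0.04545 A
3. P_R1 = 0.6198 W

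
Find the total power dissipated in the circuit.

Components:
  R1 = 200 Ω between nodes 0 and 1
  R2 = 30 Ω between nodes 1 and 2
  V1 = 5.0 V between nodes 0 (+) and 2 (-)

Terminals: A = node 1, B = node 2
Nodal analysis, taking node 2 as the 0 V reference.
Source V1 fixes V_0 = 5 V.
KCL at each unknown node (sum of currents leaving = 0; resistances in Ω):
  Node 1: (V_1 - 5)/200 + (V_1 - 0)/30 = 0
Collecting terms: 0.03833 × V_1 = 0.025  =>  V_1 = 0.6522 V
Power in each resistor, P = (ΔV)²/R:
  P_R1 = (5 - 0.6522)²/200 = 0.09452 W
  P_R2 = (0.6522 - 0)²/30 = 0.01418 W
P_total = P_R1 + P_R2 = 0.1087 W

Final answer: 0.1087 W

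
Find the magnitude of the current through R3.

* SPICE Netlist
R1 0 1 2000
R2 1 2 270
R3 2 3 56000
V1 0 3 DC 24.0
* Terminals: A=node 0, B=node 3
Nodal analysis, taking node 3 as the 0 V reference.
Source V1 fixes V_0 = 24 V.
KCL at each unknown node (sum of currents leaving = 0; resistances in Ω):
  Node 1: (V_1 - 24)/2000 + (V_1 - V_2)/270 = 0
  Node 2: (V_2 - V_1)/270 + (V_2 - 0)/56000 = 0
Collecting terms (coefficients in siemens):
  0.004204·V_1 - 0.003704·V_2 = 0.012
  0.003722·V_2 - 0.003704·V_1 = 0
Determinant D = (0.004204)(0.003722) - (-0.003704)(-0.003704) = 0.000001927
V_1 = [(0.012)(0.003722) - (-0.003704)(0)]/D = 23.18 V
V_2 = [(0.004204)(0) - (0.012)(-0.003704)]/D = 23.07 V
I_R3 = (V_2 - V_3)/R3 = (23.07 - 0)/56000 = 0.0004119 A
|I_R3| = 0.0004119 A

Final answer: |I_R3| = 0.0004119 A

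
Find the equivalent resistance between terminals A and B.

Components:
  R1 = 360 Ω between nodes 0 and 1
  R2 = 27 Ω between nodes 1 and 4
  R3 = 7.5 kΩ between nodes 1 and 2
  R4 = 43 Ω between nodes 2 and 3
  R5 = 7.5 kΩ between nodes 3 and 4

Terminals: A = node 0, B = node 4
Reduce the network between node 0 (A) and node 4 (B) by series/parallel combination:
  Rs1 = R3 + R4 (series, joined only at node 2) = 7500 + 43 = 7543 Ω
  Rs2 = R5 + Rs1 (series, joined only at node 3) = 7500 + 7543 = 15040 Ω
  Rp1 = R2 ‖ Rs2 (parallel, both between nodes 1 and 4) = 1/(1/27 + 1/15040) = 26.95 Ω
  Rs3 = R1 + Rp1 (series, joined only at node 1) = 360 + 26.95 = 387 Ω
R_eq = 387 Ω

Final answer: 387 Ω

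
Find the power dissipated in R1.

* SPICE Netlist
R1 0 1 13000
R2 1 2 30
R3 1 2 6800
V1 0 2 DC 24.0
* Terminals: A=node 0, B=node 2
Nodal analysis, taking node 2 as the 0 V reference.
Source V1 fixes V_0 = 24 V.
KCL at each unknown node (sum of currents leaving = 0; resistances in Ω):
  Node 1: (V_1 - 24)/13000 + (V_1 - 0)/30 + (V_1 - 0)/6800 = 0
Collecting terms: 0.03356 × V_1 = 0.001846  =>  V_1 = 0.05501 V
I_R1 = (V_0 - V_1)/R1 = (24 - 0.05501)/13000 = 0.001842 A
P_R1 = I_R1² × R1 = (0.001842)² × 13000 = 0.0441 W

Final answer: 0.0441 W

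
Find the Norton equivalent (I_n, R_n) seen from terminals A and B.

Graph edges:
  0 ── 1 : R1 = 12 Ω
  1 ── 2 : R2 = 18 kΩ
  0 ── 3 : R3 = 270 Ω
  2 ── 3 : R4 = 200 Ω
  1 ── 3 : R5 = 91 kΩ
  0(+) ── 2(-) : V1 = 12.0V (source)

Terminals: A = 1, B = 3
Find the Thévenin equivalent first; then I_n = V_th/R_th and R_n = R_th.
Step 1 — V_th is the open-circuit voltage V_A - V_B (nothing connected across the terminals).
Nodal analysis, taking node 2 as the 0 V reference.
Source V1 fixes V_0 = 12 V.
KCL at each unknown node (sum of currents leaving = 0; resistances in Ω):
  Node 1: (V_1 - 12)/12 + (V_1 - 0)/18000 + (V_1 - V_3)/91000 = 0
  Node 3: (V_3 - 12)/270 + (V_3 - 0)/200 + (V_3 - V_1)/91000 = 0
Collecting terms (coefficients in siemens):
  0.0834·V_1 - 0.00001099·V_3 = 1
  0.008715·V_3 - 0.00001099·V_1 = 0.04444
Determinant D = (0.0834)(0.008715) - (-0.00001099)(-0.00001099) = 0.0007268
V_1 = [(1)(0.008715) - (-0.00001099)(0.04444)]/D = 11.99 V
V_3 = [(0.0834)(0.04444) - (1)(-0.00001099)]/D = 5.115 V
V_th = V_1 - V_3 = 11.99 - 5.115 = 6.876 V
Step 2 — R_th: zero the source — replace V1 by a short circuit (node 2 merges into node 0) — and find the resistance seen between A (node 1) and B (node 3).
Reduce the network between node 1 (A) and node 3 (B) by series/parallel combination:
  Rp1 = R1 ‖ R2 (parallel, both between nodes 0 and 1) = 1/(1/12 + 1/18000) = 11.99 Ω
  Rp2 = R3 ‖ R4 (parallel, both between nodes 0 and 3) = 1/(1/270 + 1/200) = 114.9 Ω
  Rs1 = Rp1 + Rp2 (series, joined only at node 0) = 11.99 + 114.9 = 126.9 Ω
  Rp3 = R5 ‖ Rs1 (parallel, both between nodes 1 and 3) = 1/(1/91000 + 1/126.9) = 126.7 Ω
R_th = 126.7 Ω
I_n = V_th/R_th = 6.876/126.7 = 0.05427 A, and R_n = R_th = 126.7 Ω

Final answer: I_n = 0.05427 A, R_n = 126.7 Ω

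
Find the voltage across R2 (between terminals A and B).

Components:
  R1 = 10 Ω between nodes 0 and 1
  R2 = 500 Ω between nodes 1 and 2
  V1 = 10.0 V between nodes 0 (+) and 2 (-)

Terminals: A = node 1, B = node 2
R1 and R2 are in series across V1 (node 0 → node 1 → node 2), and the output A–B is taken across R2, so this is a voltage divider.
Series current: I = V1/(R1 + R2) = 10/(10 + 500) = 10/510 = 0.01961 A
V_R2 = I × R2 = V1 × R2/(R1 + R2) = 10 × 500/510 = 9.804 V

Final answer: 9.804 V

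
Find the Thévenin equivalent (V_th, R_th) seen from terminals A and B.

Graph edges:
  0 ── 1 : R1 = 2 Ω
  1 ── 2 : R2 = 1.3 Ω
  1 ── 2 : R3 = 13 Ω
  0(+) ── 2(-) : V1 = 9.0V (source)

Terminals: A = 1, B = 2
Step 1 — V_th is the open-circuit voltage V_A - V_B (nothing connected across the terminals).
Nodal analysis, taking node 2 as the 0 V reference.
Source V1 fixes V_0 = 9 V.
KCL at each unknown node (sum of currents leaving = 0; resistances in Ω):
  Node 1: (V_1 - 9)/2 + (V_1 - 0)/1.3 + (V_1 - 0)/13 = 0
Collecting terms: 1.346 × V_1 = 4.5  =>  V_1 = 3.343 V
V_th = V_1 - V_2 = 3.343 - 0 = 3.343 V
Step 2 — R_th: zero the source — replace V1 by a short circuit (node 2 merges into node 0) — and find the resistance seen between A (node 1) and B (node 0).
Reduce the network between node 1 (A) and node 0 (B) by series/parallel combination:
  Rp1 = R1 ‖ R2 ‖ R3 (parallel, all between nodes 0 and 1) = 1/(1/2 + 1/1.3 + 1/13) = 0.7429 Ω
R_th = 0.7429 Ω

Final answer: V_th = 3.343 V, R_th = 0.7429 Ω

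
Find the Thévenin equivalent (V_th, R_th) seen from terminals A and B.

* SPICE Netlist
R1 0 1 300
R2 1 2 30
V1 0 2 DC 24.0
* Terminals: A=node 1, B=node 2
Step 1 — V_th is the open-circuit voltage V_A - V_B (nothing connected across the terminals).
Nodal analysis, taking node 2 as the 0 V reference.
Source V1 fixes V_0 = 24 V.
KCL at each unknown node (sum of currents leaving = 0; resistances in Ω):
  Node 1: (V_1 - 24)/300 + (V_1 - 0)/30 = 0
Collecting terms: 0.03667 × V_1 = 0.08  =>  V_1 = 2.182 V
V_th = V_1 - V_2 = 2.182 - 0 = 2.182 V
Step 2 — R_th: zero the source — replace V1 by a short circuit (node 2 merges into node 0) — and find the resistance seen between A (node 1) and B (node 0).
Reduce the network between node 1 (A) and node 0 (B) by series/parallel combination:
  Rp1 = R1 ‖ R2 (parallel, both between nodes 0 and 1) = 1/(1/300 + 1/30) = 27.27 Ω
R_th = 27.27 Ω

Final answer: V_th = 2.182 V, R_th = 27.27 Ω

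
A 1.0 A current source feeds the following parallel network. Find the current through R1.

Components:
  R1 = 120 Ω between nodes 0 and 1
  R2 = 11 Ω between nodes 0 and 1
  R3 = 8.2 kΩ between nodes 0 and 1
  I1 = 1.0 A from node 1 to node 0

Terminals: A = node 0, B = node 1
All resistors sit directly between nodes 0 and 1, so they are in parallel and share one voltage V; the full source current 1 A splits among them.
1/R_par = 1/120 + 1/11 + 1/8200 = 0.09936 S  =>  R_par = 10.06 Ω
V = I × R_par = 1 × 10.06 = 10.06 V
I_R1 = V/R1 = 10.06/120 = 0.08387 A

Final answer: 0.08387 A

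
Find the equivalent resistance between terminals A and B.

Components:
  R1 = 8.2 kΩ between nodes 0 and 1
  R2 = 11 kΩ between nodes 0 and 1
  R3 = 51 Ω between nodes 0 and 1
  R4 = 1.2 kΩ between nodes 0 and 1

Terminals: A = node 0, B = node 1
Reduce the network between node 0 (A) and node 1 (B) by series/parallel combination:
  Rp1 = R1 ‖ R2 ‖ R3 ‖ R4 (parallel, all between nodes 0 and 1) = 1/(1/8200 + 1/11000 + 1/51 + 1/1200) = 48.42 Ω
R_eq = 48.42 Ω

Final answer: 48.42 Ω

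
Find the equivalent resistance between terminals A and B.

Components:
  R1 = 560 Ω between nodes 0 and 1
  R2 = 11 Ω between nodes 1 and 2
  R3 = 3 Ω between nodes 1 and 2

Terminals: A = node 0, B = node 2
Reduce the network between node 0 (A) and node 2 (B) by series/parallel combination:
  Rp1 = R2 ‖ R3 (parallel, both between nodes 1 and 2) = 1/(1/11 + 1/3) = 2.357 Ω
  Rs1 = R1 + Rp1 (series, joined only at node 1) = 560 + 2.357 = 562.4 Ω
R_eq = 562.4 Ω

Final answer: 562.4 Ω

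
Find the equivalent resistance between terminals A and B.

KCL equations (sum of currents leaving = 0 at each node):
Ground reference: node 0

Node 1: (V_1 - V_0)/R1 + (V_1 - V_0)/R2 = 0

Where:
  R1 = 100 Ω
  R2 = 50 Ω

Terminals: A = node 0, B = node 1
Reduce the network between node 0 (A) and node 1 (B) by series/parallel combination:
  Rp1 = R1 ‖ R2 (parallel, both between nodes 0 and 1) = 1/(1/100 + 1/50) = 33.33 Ω
R_eq = 33.33 Ω

Final answer: 33.33 Ω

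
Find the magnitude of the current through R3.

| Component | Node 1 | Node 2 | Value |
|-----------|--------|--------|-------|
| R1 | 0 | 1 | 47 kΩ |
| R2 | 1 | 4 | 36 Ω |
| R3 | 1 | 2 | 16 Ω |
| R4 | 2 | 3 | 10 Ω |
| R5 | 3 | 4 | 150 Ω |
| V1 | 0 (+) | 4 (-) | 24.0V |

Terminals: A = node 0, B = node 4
Nodal analysis, taking node 4 as the 0 V reference.
Source V1 fixes V_0 = 24 V.
KCL at each unknown node (sum of currents leaving = 0; resistances in Ω):
  Node 1: (V_1 - 24)/47000 + (V_1 - 0)/36 + (V_1 - V_2)/16 = 0
  Node 2: (V_2 - V_1)/16 + (V_2 - V_3)/10 = 0
  Node 3: (V_3 - V_2)/10 + (V_3 - 0)/150 = 0
Collecting terms (coefficients in siemens):
  0.0903·V_1 - 0.0625·V_2 = 0.0005106
  0.1625·V_2 - 0.0625·V_1 - 0.1·V_3 = 0
  0.1067·V_3 - 0.1·V_2 = 0
Solving these 3 simultaneous equations (Gaussian elimination) gives:
  V_1 = 0.01525 V, V_2 = 0.01387 V, V_3 = 0.013 V
I_R3 = (V_1 - V_2)/R3 = (0.01525 - 0.01387)/16 = 0.00008666 A
|I_R3| = 0.00008666 A

Final answer: |I_R3| = 8.666e-05 A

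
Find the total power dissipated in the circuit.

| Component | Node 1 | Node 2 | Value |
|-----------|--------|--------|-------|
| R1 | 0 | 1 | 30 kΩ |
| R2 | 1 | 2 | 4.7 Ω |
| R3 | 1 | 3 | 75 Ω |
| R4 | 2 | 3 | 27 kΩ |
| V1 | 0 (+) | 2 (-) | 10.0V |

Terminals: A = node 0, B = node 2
Nodal analysis, taking node 2 as the 0 V reference.
Source V1 fixes V_0 = 10 V.
KCL at each unknown node (sum of currents leaving = 0; resistances in Ω):
  Node 1: (V_1 - 10)/30000 + (V_1 - 0)/4.7 + (V_1 - V_3)/75 = 0
  Node 3: (V_3 - V_1)/75 + (V_3 - 0)/27000 = 0
Collecting terms (coefficients in siemens):
  0.2261·V_1 - 0.01333·V_3 = 0.0003333
  0.01337·V_3 - 0.01333·V_1 = 0
Determinant D = (0.2261)(0.01337) - (-0.01333)(-0.01333) = 0.002846
V_1 = [(0.0003333)(0.01337) - (-0.01333)(0)]/D = 0.001566 V
V_3 = [(0.2261)(0) - (0.0003333)(-0.01333)]/D = 0.001562 V
Power in each resistor, P = (ΔV)²/R:
  P_R1 = (10 - 0.001566)²/30000 = 0.003332 W
  P_R2 = (0.001566 - 0)²/4.7 = 0.0000005219 W
  P_R3 = (0.001566 - 0.001562)²/75 = 0.000000000000251 W
  P_R4 = (0 - 0.001562)²/27000 = 0.00000000009034 W
P_total = P_R1 + P_R2 + P_R3 + P_R4 = 0.003333 W

Final answer: 0.003333 W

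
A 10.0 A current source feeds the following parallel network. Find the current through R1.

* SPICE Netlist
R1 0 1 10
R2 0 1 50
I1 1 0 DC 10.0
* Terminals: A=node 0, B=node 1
All resistors sit directly between nodes 0 and 1, so they are in parallel and share one voltage V; the full source current 10 A splits among them.
1/R_par = 1/10 + 1/50 = 0.12 S  =>  R_par = 8.333 Ω
V = I × R_par = 10 × 8.333 = 83.33 V
I_R1 = V/R1 = 83.33/10 = 8.333 A

Final answer: 8.333 A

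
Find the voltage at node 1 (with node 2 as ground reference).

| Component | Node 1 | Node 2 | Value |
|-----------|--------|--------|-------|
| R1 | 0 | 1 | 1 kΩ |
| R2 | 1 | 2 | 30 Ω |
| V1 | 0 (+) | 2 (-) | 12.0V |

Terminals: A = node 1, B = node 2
Nodal analysis, taking node 2 as the 0 V reference.
Source V1 fixes V_0 = 12 V.
KCL at each unknown node (sum of currents leaving = 0; resistances in Ω):
  Node 1: (V_1 - 12)/1000 + (V_1 - 0)/30 = 0
Collecting terms: 0.03433 × V_1 = 0.012  =>  V_1 = 0.3495 V
The requested potential is V_1 = 0.3495 V.

Final answer: V_1 = 0.3495 V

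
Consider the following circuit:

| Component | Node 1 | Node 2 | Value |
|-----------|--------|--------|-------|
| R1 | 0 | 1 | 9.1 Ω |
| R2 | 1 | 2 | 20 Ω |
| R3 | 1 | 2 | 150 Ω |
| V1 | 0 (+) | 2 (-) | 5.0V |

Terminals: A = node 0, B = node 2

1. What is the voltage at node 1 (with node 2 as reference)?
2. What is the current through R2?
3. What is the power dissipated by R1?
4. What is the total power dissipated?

Nodal analysis, taking node 2 as the 0 V reference.
Source V1 fixes V_0 = 5 V.
KCL at each unknown node (sum of currents leaving = 0; resistances in Ω):
  Node 1: (V_1 - 5)/9.1 + (V_1 - 0)/20 + (V_1 - 0)/150 = 0
Collecting terms: 0.1666 × V_1 = 0.5495  =>  V_1 = 3.299 V
Part 1:
  Read off the nodal solution: V_1 = 3.299 V
Part 2:
  I_R2 = (V_1 - V_2)/R2 = (3.299 - 0)/20 = 0.1649 A
  Magnitude: I_R2 = 0.1649 A
Part 3:
  I_R1 = (V_0 - V_1)/R1 = (5 - 3.299)/9.1 = 0.1869 A
  P_R1 = I_R1² × R1 = (0.1869)² × 9.1 = 0.318 W
Part 4:
  Power in each resistor, P = (ΔV)²/R:
    P_R1 = (5 - 3.299)²/9.1 = 0.318 W
    P_R2 = (3.299 - 0)²/20 = 0.5441 W
    P_R3 = (3.299 - 0)²/150 = 0.07255 W
  P_total = P_R1 + P_R2 + P_R3 = 0.9347 W

Final answers:
1. V_1 = 3.299 V
2. I_R2 = 0.1649 A
3. P_R1 = 0.318 W
4. P_total = 0.9347 W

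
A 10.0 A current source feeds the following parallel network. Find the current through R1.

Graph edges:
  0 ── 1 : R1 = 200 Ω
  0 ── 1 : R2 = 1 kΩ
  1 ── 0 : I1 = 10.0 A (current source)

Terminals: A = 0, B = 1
All resistors sit directly between nodes 0 and 1, so they are in parallel and share one voltage V; the full source current 10 A splits among them.
1/R_par = 1/200 + 1/1000 = 0.006 S  =>  R_par = 166.7 Ω
V = I × R_par = 10 × 166.7 = 1667 V
I_R1 = V/R1 = 1667/200 = 8.333 A

Final answer: 8.333 A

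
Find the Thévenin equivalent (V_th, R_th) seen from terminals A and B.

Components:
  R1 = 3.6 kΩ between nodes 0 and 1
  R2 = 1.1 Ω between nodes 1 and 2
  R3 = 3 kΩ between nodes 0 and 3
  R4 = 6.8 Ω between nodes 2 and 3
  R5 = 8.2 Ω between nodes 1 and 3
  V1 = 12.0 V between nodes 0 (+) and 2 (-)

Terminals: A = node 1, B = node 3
Step 1 — V_th is the open-circuit voltage V_A - V_B (nothing connected across the terminals).
Nodal analysis, taking node 2 as the 0 V reference.
Source V1 fixes V_0 = 12 V.
KCL at each unknown node (sum of currents leaving = 0; resistances in Ω):
  Node 1: (V_1 - 12)/3600 + (V_1 - 0)/1.1 + (V_1 - V_3)/8.2 = 0
  Node 3: (V_3 - 12)/3000 + (V_3 - 0)/6.8 + (V_3 - V_1)/8.2 = 0
Collecting terms (coefficients in siemens):
  1.031·V_1 - 0.122·V_3 = 0.003333
  0.2693·V_3 - 0.122·V_1 = 0.004
Determinant D = (1.031)(0.2693) - (-0.122)(-0.122) = 0.2629
V_1 = [(0.003333)(0.2693) - (-0.122)(0.004)]/D = 0.00527 V
V_3 = [(1.031)(0.004) - (0.003333)(-0.122)]/D = 0.01724 V
V_th = V_1 - V_3 = 0.00527 - 0.01724 = -0.01197 V
Step 2 — R_th: zero the source — replace V1 by a short circuit (node 2 merges into node 0) — and find the resistance seen between A (node 1) and B (node 3).
Reduce the network between node 1 (A) and node 3 (B) by series/parallel combination:
  Rp1 = R1 ‖ R2 (parallel, both between nodes 0 and 1) = 1/(1/3600 + 1/1.1) = 1.1 Ω
  Rp2 = R3 ‖ R4 (parallel, both between nodes 0 and 3) = 1/(1/3000 + 1/6.8) = 6.785 Ω
  Rs1 = Rp1 + Rp2 (series, joined only at node 0) = 1.1 + 6.785 = 7.884 Ω
  Rp3 = R5 ‖ Rs1 (parallel, both between nodes 1 and 3) = 1/(1/8.2 + 1/7.884) = 4.02 Ω
R_th = 4.02 Ω

Final answer: V_th = -0.01197 V, R_th = 4.02 Ω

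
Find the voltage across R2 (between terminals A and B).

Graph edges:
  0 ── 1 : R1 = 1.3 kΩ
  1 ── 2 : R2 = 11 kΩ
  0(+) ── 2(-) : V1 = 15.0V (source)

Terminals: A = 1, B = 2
R1 and R2 are in series across V1 (node 0 → node 1 → node 2), and the output A–B is taken across R2, so this is a voltage divider.
Series current: I = V1/(R1 + R2) = 15/(1300 + 11000) = 15/12300 = 0.00122 A
V_R2 = I × R2 = V1 × R2/(R1 + R2) = 15 × 11000/12300 = 13.41 V

Final answer: 13.41 V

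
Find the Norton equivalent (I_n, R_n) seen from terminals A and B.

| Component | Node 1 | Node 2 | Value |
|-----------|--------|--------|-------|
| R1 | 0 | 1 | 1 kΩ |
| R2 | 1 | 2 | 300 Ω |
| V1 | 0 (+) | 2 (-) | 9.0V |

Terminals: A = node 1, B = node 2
Find the Thévenin equivalent first; then I_n = V_th/R_th and R_n = R_th.
Step 1 — V_th is the open-circuit voltage V_A - V_B (nothing connected across the terminals).
Nodal analysis, taking node 2 as the 0 V reference.
Source V1 fixes V_0 = 9 V.
KCL at each unknown node (sum of currents leaving = 0; resistances in Ω):
  Node 1: (V_1 - 9)/1000 + (V_1 - 0)/300 = 0
Collecting terms: 0.004333 × V_1 = 0.009  =>  V_1 = 2.077 V
V_th = V_1 - V_2 = 2.077 - 0 = 2.077 V
Step 2 — R_th: zero the source — replace V1 by a short circuit (node 2 merges into node 0) — and find the resistance seen between A (node 1) and B (node 0).
Reduce the network between node 1 (A) and node 0 (B) by series/parallel combination:
  Rp1 = R1 ‖ R2 (parallel, both between nodes 0 and 1) = 1/(1/1000 + 1/300) = 230.8 Ω
R_th = 230.8 Ω
I_n = V_th/R_th = 2.077/230.8 = 0.009 A, and R_n = R_th = 230.8 Ω

Final answer: I_n = 0.009 A, R_n = 230.8 Ω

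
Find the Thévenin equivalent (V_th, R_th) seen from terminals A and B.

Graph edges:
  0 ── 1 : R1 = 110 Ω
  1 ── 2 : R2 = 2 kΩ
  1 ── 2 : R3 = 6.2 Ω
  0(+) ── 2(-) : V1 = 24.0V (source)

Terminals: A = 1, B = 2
Step 1 — V_th is the open-circuit voltage V_A - V_B (nothing connected across the terminals).
Nodal analysis, taking node 2 as the 0 V reference.
Source V1 fixes V_0 = 24 V.
KCL at each unknown node (sum of currents leaving = 0; resistances in Ω):
  Node 1: (V_1 - 24)/110 + (V_1 - 0)/2000 + (V_1 - 0)/6.2 = 0
Collecting terms: 0.1709 × V_1 = 0.2182  =>  V_1 = 1.277 V
V_th = V_1 - V_2 = 1.277 - 0 = 1.277 V
Step 2 — R_th: zero the source — replace V1 by a short circuit (node 2 merges into node 0) — and find the resistance seen between A (node 1) and B (node 0).
Reduce the network between node 1 (A) and node 0 (B) by series/parallel combination:
  Rp1 = R1 ‖ R2 ‖ R3 (parallel, all between nodes 0 and 1) = 1/(1/110 + 1/2000 + 1/6.2) = 5.852 Ω
R_th = 5.852 Ω

Final answer: V_th = 1.277 V, R_th = 5.852 Ω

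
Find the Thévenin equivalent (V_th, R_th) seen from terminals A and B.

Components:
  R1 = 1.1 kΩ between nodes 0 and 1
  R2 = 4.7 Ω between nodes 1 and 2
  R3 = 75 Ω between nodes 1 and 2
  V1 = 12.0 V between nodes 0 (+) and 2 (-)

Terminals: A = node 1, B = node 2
Step 1 — V_th is the open-circuit voltage V_A - V_B (nothing connected across the terminals).
Nodal analysis, taking node 2 as the 0 V reference.
Source V1 fixes V_0 = 12 V.
KCL at each unknown node (sum of currents leaving = 0; resistances in Ω):
  Node 1: (V_1 - 12)/1100 + (V_1 - 0)/4.7 + (V_1 - 0)/75 = 0
Collecting terms: 0.227 × V_1 = 0.01091  =>  V_1 = 0.04806 V
V_th = V_1 - V_2 = 0.04806 - 0 = 0.04806 V
Step 2 — R_th: zero the source — replace V1 by a short circuit (node 2 merges into node 0) — and find the resistance seen between A (node 1) and B (node 0).
Reduce the network between node 1 (A) and node 0 (B) by series/parallel combination:
  Rp1 = R1 ‖ R2 ‖ R3 (parallel, all between nodes 0 and 1) = 1/(1/1100 + 1/4.7 + 1/75) = 4.405 Ω
R_th = 4.405 Ω

Final answer: V_th = 0.04806 V, R_th = 4.405 Ω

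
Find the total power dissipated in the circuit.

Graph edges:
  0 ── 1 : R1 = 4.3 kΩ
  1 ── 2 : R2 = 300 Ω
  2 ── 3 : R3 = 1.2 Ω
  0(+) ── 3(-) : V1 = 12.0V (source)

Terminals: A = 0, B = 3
Nodal analysis, taking node 3 as the 0 V reference.
Source V1 fixes V_0 = 12 V.
KCL at each unknown node (sum of currents leaving = 0; resistances in Ω):
  Node 1: (V_1 - 12)/4300 + (V_1 - V_2)/300 = 0
  Node 2: (V_2 - V_1)/300 + (V_2 - 0)/1.2 = 0
Collecting terms (coefficients in siemens):
  0.003566·V_1 - 0.003333·V_2 = 0.002791
  0.8367·V_2 - 0.003333·V_1 = 0
Determinant D = (0.003566)(0.8367) - (-0.003333)(-0.003333) = 0.002972
V_1 = [(0.002791)(0.8367) - (-0.003333)(0)]/D = 0.7855 V
V_2 = [(0.003566)(0) - (0.002791)(-0.003333)]/D = 0.00313 V
Power in each resistor, P = (ΔV)²/R:
  P_R1 = (12 - 0.7855)²/4300 = 0.02925 W
  P_R2 = (0.7855 - 0.00313)²/300 = 0.002041 W
  P_R3 = (0.00313 - 0)²/1.2 = 0.000008162 W
P_total = P_R1 + P_R2 + P_R3 = 0.0313 W

Final answer: 0.0313 W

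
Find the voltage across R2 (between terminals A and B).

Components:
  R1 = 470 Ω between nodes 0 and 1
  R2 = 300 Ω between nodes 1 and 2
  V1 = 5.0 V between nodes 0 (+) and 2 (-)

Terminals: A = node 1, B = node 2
R1 and R2 are in series across V1 (node 0 → node 1 → node 2), and the output A–B is taken across R2, so this is a voltage divider.
Series current: I = V1/(R1 + R2) = 5/(470 + 300) = 5/770 = 0.006494 A
V_R2 = I × R2 = V1 × R2/(R1 + R2) = 5 × 300/770 = 1.948 V

Final answer: 1.948 V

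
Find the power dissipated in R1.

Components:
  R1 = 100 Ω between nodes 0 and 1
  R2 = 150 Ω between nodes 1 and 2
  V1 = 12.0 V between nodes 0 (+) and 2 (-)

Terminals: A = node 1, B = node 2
Nodal analysis, taking node 2 as the 0 V reference.
Source V1 fixes V_0 = 12 V.
KCL at each unknown node (sum of currents leaving = 0; resistances in Ω):
  Node 1: (V_1 - 12)/100 + (V_1 - 0)/150 = 0
Collecting terms: 0.01667 × V_1 = 0.12  =>  V_1 = 7.2 V
I_R1 = (V_0 - V_1)/R1 = (12 - 7.2)/100 = 0.048 A
P_R1 = I_R1² × R1 = (0.048)² × 100 = 0.2304 W

Final answer: 0.2304 W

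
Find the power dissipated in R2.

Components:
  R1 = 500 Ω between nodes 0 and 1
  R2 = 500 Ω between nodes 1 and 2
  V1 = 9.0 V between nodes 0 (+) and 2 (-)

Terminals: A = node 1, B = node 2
Nodal analysis, taking node 2 as the 0 V reference.
Source V1 fixes V_0 = 9 V.
KCL at each unknown node (sum of currents leaving = 0; resistances in Ω):
  Node 1: (V_1 - 9)/500 + (V_1 - 0)/500 = 0
Collecting terms: 0.004 × V_1 = 0.018  =>  V_1 = 4.5 V
I_R2 = (V_1 - V_2)/R2 = (4.5 - 0)/500 = 0.009 A
P_R2 = I_R2² × R2 = (0.009)² × 500 = 0.0405 W

Final answer: 0.0405 W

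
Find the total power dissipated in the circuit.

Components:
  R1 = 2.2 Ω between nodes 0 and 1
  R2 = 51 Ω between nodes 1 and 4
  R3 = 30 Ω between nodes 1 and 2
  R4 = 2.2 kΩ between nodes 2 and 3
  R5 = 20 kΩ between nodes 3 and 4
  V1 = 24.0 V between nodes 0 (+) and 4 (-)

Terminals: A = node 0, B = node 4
Nodal analysis, taking node 4 as the 0 V reference.
Source V1 fixes V_0 = 24 V.
KCL at each unknown node (sum of currents leaving = 0; resistances in Ω):
  Node 1: (V_1 - 24)/2.2 + (V_1 - 0)/51 + (V_1 - V_2)/30 = 0
  Node 2: (V_2 - V_1)/30 + (V_2 - V_3)/2200 = 0
  Node 3: (V_3 - V_2)/2200 + (V_3 - 0)/20000 = 0
Collecting terms (coefficients in siemens):
  0.5075·V_1 - 0.03333·V_2 = 10.91
  0.03379·V_2 - 0.03333·V_1 - 0.0004545·V_3 = 0
  0.0005045·V_3 - 0.0004545·V_2 = 0
Solving these 3 simultaneous equations (Gaussian elimination) gives:
  V_1 = 23.01 V, V_2 = 22.97 V, V_3 = 20.7 V
Power in each resistor, P = (ΔV)²/R:
  P_R1 = (24 - 23.01)²/2.2 = 0.4497 W
  P_R2 = (23.01 - 0)²/51 = 10.38 W
  P_R3 = (23.01 - 22.97)²/30 = 0.00003213 W
  P_R4 = (22.97 - 20.7)²/2200 = 0.002356 W
  P_R5 = (20.7 - 0)²/20000 = 0.02142 W
P_total = P_R1 + P_R2 + P_R3 + P_R4 + P_R5 = 10.85 W

Final answer: 10.85 W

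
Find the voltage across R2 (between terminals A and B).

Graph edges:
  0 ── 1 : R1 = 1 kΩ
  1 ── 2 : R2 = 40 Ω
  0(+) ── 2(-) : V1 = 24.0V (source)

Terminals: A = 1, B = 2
R1 and R2 are in series across V1 (node 0 → node 1 → node 2), and the output A–B is taken across R2, so this is a voltage divider.
Series current: I = V1/(R1 + R2) = 24/(1000 + 40) = 24/1040 = 0.02308 A
V_R2 = I × R2 = V1 × R2/(R1 + R2) = 24 × 40/1040 = 0.9231 V

Final answer: 0.9231 V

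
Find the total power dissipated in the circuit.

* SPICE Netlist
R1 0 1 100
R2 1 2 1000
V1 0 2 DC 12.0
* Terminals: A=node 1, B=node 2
Nodal analysis, taking node 2 as the 0 V reference.
Source V1 fixes V_0 = 12 V.
KCL at each unknown node (sum of currents leaving = 0; resistances in Ω):
  Node 1: (V_1 - 12)/100 + (V_1 - 0)/1000 = 0
Collecting terms: 0.011 × V_1 = 0.12  =>  V_1 = 10.91 V
Power in each resistor, P = (ΔV)²/R:
  P_R1 = (12 - 10.91)²/100 = 0.0119 W
  P_R2 = (10.91 - 0)²/1000 = 0.119 W
P_total = P_R1 + P_R2 = 0.1309 W

Final answer: 0.1309 W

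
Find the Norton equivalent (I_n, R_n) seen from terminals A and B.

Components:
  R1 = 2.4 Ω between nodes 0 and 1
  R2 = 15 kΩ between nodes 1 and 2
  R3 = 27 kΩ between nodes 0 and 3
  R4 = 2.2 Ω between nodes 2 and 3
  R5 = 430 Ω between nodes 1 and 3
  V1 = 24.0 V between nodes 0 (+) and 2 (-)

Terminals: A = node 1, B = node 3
Find the Thévenin equivalent first; then I_n = V_th/R_th and R_n = R_th.
Step 1 — V_th is the open-circuit voltage V_A - V_B (nothing connected across the terminals).
Nodal analysis, taking node 2 as the 0 V reference.
Source V1 fixes V_0 = 24 V.
KCL at each unknown node (sum of currents leaving = 0; resistances in Ω):
  Node 1: (V_1 - 24)/2.4 + (V_1 - 0)/15000 + (V_1 - V_3)/430 = 0
  Node 3: (V_3 - 24)/27000 + (V_3 - 0)/2.2 + (V_3 - V_1)/430 = 0
Collecting terms (coefficients in siemens):
  0.4191·V_1 - 0.002326·V_3 = 10
  0.4569·V_3 - 0.002326·V_1 = 0.0008889
Determinant D = (0.4191)(0.4569) - (-0.002326)(-0.002326) = 0.1915
V_1 = [(10)(0.4569) - (-0.002326)(0.0008889)]/D = 23.86 V
V_3 = [(0.4191)(0.0008889) - (10)(-0.002326)]/D = 0.1234 V
V_th = V_1 - V_3 = 23.86 - 0.1234 = 23.74 V
Step 2 — R_th: zero the source — replace V1 by a short circuit (node 2 merges into node 0) — and find the resistance seen between A (node 1) and B (node 3).
Reduce the network between node 1 (A) and node 3 (B) by series/parallel combination:
  Rp1 = R1 ‖ R2 (parallel, both between nodes 0 and 1) = 1/(1/2.4 + 1/15000) = 2.4 Ω
  Rp2 = R3 ‖ R4 (parallel, both between nodes 0 and 3) = 1/(1/27000 + 1/2.2) = 2.2 Ω
  Rs1 = Rp1 + Rp2 (series, joined only at node 0) = 2.4 + 2.2 = 4.599 Ω
  Rp3 = R5 ‖ Rs1 (parallel, both between nodes 1 and 3) = 1/(1/430 + 1/4.599) = 4.551 Ω
R_th = 4.551 Ω
I_n = V_th/R_th = 23.74/4.551 = 5.217 A, and R_n = R_th = 4.551 Ω

Final answer: I_n = 5.217 A, R_n = 4.551 Ω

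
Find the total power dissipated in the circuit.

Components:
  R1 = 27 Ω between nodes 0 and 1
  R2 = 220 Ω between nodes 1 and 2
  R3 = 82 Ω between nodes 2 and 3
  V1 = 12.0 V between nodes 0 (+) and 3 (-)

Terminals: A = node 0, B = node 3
Nodal analysis, taking node 3 as the 0 V reference.
Source V1 fixes V_0 = 12 V.
KCL at each unknown node (sum of currents leaving = 0; resistances in Ω):
  Node 1: (V_1 - 12)/27 + (V_1 - V_2)/220 = 0
  Node 2: (V_2 - V_1)/220 + (V_2 - 0)/82 = 0
Collecting terms (coefficients in siemens):
  0.04158·V_1 - 0.004545·V_2 = 0.4444
  0.01674·V_2 - 0.004545·V_1 = 0
Determinant D = (0.04158)(0.01674) - (-0.004545)(-0.004545) = 0.0006755
V_1 = [(0.4444)(0.01674) - (-0.004545)(0)]/D = 11.02 V
V_2 = [(0.04158)(0) - (0.4444)(-0.004545)]/D = 2.991 V
Power in each resistor, P = (ΔV)²/R:
  P_R1 = (12 - 11.02)²/27 = 0.03592 W
  P_R2 = (11.02 - 2.991)²/220 = 0.2927 W
  P_R3 = (2.991 - 0)²/82 = 0.1091 W
P_total = P_R1 + P_R2 + P_R3 = 0.4377 W

Final answer: 0.4377 W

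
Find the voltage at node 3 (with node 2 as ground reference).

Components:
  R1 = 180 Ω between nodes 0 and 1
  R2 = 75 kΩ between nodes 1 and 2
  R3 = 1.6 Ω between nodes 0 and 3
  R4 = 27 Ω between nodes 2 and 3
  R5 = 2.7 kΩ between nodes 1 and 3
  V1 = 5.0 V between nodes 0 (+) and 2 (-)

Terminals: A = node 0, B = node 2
Nodal analysis, taking node 2 as the 0 V reference.
Source V1 fixes V_0 = 5 V.
KCL at each unknown node (sum of currents leaving = 0; resistances in Ω):
  Node 1: (V_1 - 5)/180 + (V_1 - 0)/75000 + (V_1 - V_3)/2700 = 0
  Node 3: (V_3 - 5)/1.6 + (V_3 - 0)/27 + (V_3 - V_1)/2700 = 0
Collecting terms (coefficients in siemens):
  0.005939·V_1 - 0.0003704·V_3 = 0.02778
  0.6624·V_3 - 0.0003704·V_1 = 3.125
Determinant D = (0.005939)(0.6624) - (-0.0003704)(-0.0003704) = 0.003934
V_1 = [(0.02778)(0.6624) - (-0.0003704)(3.125)]/D = 4.971 V
V_3 = [(0.005939)(3.125) - (0.02778)(-0.0003704)]/D = 4.72 V
The requested potential is V_3 = 4.72 V.

Final answer: V_3 = 4.72 V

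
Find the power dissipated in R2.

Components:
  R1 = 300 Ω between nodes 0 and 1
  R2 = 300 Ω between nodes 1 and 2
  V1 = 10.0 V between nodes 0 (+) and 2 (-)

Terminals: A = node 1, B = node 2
Nodal analysis, taking node 2 as the 0 V reference.
Source V1 fixes V_0 = 10 V.
KCL at each unknown node (sum of currents leaving = 0; resistances in Ω):
  Node 1: (V_1 - 10)/300 + (V_1 - 0)/300 = 0
Collecting terms: 0.006667 × V_1 = 0.03333  =>  V_1 = 5 V
I_R2 = (V_1 - V_2)/R2 = (5 - 0)/300 = 0.01667 A
P_R2 = I_R2² × R2 = (0.01667)² × 300 = 0.08333 W

Final answer: 0.08333 W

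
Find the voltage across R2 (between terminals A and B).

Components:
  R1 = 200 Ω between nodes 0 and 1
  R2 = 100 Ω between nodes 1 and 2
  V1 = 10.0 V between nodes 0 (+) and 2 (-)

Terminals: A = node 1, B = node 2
R1 and R2 are in series across V1 (node 0 → node 1 → node 2), and the output A–B is taken across R2, so this is a voltage divider.
Series current: I = V1/(R1 + R2) = 10/(200 + 100) = 10/300 = 0.03333 A
V_R2 = I × R2 = V1 × R2/(R1 + R2) = 10 × 100/300 = 3.333 V

Final answer: 3.333 V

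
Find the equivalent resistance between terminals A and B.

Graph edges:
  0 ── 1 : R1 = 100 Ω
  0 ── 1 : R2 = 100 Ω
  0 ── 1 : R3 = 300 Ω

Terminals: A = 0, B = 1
Reduce the network between node 0 (A) and node 1 (B) by series/parallel combination:
  Rp1 = R1 ‖ R2 ‖ R3 (parallel, all between nodes 0 and 1) = 1/(1/100 + 1/100 + 1/300) = 42.86 Ω
R_eq = 42.86 Ω

Final answer: 42.86 Ω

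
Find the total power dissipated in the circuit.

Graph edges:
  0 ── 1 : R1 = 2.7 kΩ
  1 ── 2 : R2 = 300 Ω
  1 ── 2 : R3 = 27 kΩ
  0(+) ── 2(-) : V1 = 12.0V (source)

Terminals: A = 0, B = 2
Nodal analysis, taking node 2 as the 0 V reference.
Source V1 fixes V_0 = 12 V.
KCL at each unknown node (sum of currents leaving = 0; resistances in Ω):
  Node 1: (V_1 - 12)/2700 + (V_1 - 0)/300 + (V_1 - 0)/27000 = 0
Collecting terms: 0.003741 × V_1 = 0.004444  =>  V_1 = 1.188 V
Power in each resistor, P = (ΔV)²/R:
  P_R1 = (12 - 1.188)²/2700 = 0.0433 W
  P_R2 = (1.188 - 0)²/300 = 0.004705 W
  P_R3 = (1.188 - 0)²/27000 = 0.00005228 W
P_total = P_R1 + P_R2 + P_R3 = 0.04805 W

Final answer: 0.04805 W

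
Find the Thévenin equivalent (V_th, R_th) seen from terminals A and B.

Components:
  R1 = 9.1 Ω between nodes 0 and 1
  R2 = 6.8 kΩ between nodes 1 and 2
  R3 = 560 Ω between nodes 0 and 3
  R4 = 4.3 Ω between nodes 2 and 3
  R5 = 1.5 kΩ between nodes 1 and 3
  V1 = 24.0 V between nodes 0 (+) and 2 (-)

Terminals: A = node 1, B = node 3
Step 1 — V_th is the open-circuit voltage V_A - V_B (nothing connected across the terminals).
Nodal analysis, taking node 2 as the 0 V reference.
Source V1 fixes V_0 = 24 V.
KCL at each unknown node (sum of currents leaving = 0; resistances in Ω):
  Node 1: (V_1 - 24)/9.1 + (V_1 - 0)/6800 + (V_1 - V_3)/1500 = 0
  Node 3: (V_3 - 24)/560 + (V_3 - 0)/4.3 + (V_3 - V_1)/1500 = 0
Collecting terms (coefficients in siemens):
  0.1107·V_1 - 0.0006667·V_3 = 2.637
  0.235·V_3 - 0.0006667·V_1 = 0.04286
Determinant D = (0.1107)(0.235) - (-0.0006667)(-0.0006667) = 0.02602
V_1 = [(2.637)(0.235) - (-0.0006667)(0.04286)]/D = 23.83 V
V_3 = [(0.1107)(0.04286) - (2.637)(-0.0006667)]/D = 0.2499 V
V_th = V_1 - V_3 = 23.83 - 0.2499 = 23.58 V
Step 2 — R_th: zero the source — replace V1 by a short circuit (node 2 merges into node 0) — and find the resistance seen between A (node 1) and B (node 3).
Reduce the network between node 1 (A) and node 3 (B) by series/parallel combination:
  Rp1 = R1 ‖ R2 (parallel, both between nodes 0 and 1) = 1/(1/9.1 + 1/6800) = 9.088 Ω
  Rp2 = R3 ‖ R4 (parallel, both between nodes 0 and 3) = 1/(1/560 + 1/4.3) = 4.267 Ω
  Rs1 = Rp1 + Rp2 (series, joined only at node 0) = 9.088 + 4.267 = 13.36 Ω
  Rp3 = R5 ‖ Rs1 (parallel, both between nodes 1 and 3) = 1/(1/1500 + 1/13.36) = 13.24 Ω
R_th = 13.24 Ω

Final answer: V_th = 23.58 V, R_th = 13.24 Ω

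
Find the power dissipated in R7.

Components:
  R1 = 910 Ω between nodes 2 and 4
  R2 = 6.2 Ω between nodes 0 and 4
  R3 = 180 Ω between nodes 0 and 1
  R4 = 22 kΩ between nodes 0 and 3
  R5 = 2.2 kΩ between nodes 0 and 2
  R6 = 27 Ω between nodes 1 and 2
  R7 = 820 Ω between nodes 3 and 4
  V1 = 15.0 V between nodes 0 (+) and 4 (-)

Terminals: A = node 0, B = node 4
Nodal analysis, taking node 4 as the 0 V reference.
Source V1 fixes V_0 = 15 V.
KCL at each unknown node (sum of currents leaving = 0; resistances in Ω):
  Node 1: (V_1 - 15)/180 + (V_1 - V_2)/27 = 0
  Node 2: (V_2 - 0)/910 + (V_2 - 15)/2200 + (V_2 - V_1)/27 = 0
  Node 3: (V_3 - 15)/22000 + (V_3 - 0)/820 = 0
Collecting terms (coefficients in siemens):
  0.04259·V_1 - 0.03704·V_2 = 0.08333
  0.03859·V_2 - 0.03704·V_1 = 0.006818
  0.001265·V_3 = 0.0006818
Solving these 3 simultaneous equations (Gaussian elimination) gives:
  V_1 = 12.75 V, V_2 = 12.42 V, V_3 = 0.539 V
I_R7 = (V_3 - V_4)/R7 = (0.539 - 0)/820 = 0.0006573 A
P_R7 = I_R7² × R7 = (0.0006573)² × 820 = 0.0003543 W

Final answer: 0.0003543 W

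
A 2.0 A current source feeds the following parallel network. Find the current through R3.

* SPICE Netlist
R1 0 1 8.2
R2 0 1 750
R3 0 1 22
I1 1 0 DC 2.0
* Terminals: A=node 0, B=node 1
All resistors sit directly between nodes 0 and 1, so they are in parallel and share one voltage V; the full source current 2 A splits among them.
1/R_par = 1/8.2 + 1/750 + 1/22 = 0.1687 S  =>  R_par = 5.926 Ω
V = I × R_par = 2 × 5.926 = 11.85 V
I_R3 = V/R3 = 11.85/22 = 0.5388 A

Final answer: 0.5388 A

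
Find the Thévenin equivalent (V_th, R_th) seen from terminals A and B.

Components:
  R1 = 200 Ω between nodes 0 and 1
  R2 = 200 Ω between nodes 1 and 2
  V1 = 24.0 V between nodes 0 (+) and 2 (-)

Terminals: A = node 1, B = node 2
Step 1 — V_th is the open-circuit voltage V_A - V_B (nothing connected across the terminals).
Nodal analysis, taking node 2 as the 0 V reference.
Source V1 fixes V_0 = 24 V.
KCL at each unknown node (sum of currents leaving = 0; resistances in Ω):
  Node 1: (V_1 - 24)/200 + (V_1 - 0)/200 = 0
Collecting terms: 0.01 × V_1 = 0.12  =>  V_1 = 12 V
V_th = V_1 - V_2 = 12 - 0 = 12 V
Step 2 — R_th: zero the source — replace V1 by a short circuit (node 2 merges into node 0) — and find the resistance seen between A (node 1) and B (node 0).
Reduce the network between node 1 (A) and node 0 (B) by series/parallel combination:
  Rp1 = R1 ‖ R2 (parallel, both between nodes 0 and 1) = 1/(1/200 + 1/200) = 100 Ω
R_th = 100 Ω

Final answer: V_th = 12 V, R_th = 100 Ω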